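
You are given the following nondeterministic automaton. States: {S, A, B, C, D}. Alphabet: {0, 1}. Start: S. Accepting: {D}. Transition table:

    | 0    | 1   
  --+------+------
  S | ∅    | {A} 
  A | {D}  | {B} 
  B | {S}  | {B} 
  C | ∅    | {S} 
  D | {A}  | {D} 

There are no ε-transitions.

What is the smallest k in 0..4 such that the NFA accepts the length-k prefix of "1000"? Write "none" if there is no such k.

2

Start in {S}.
Read '1': S→{A}; now {A}.
Read '0': A→{D}; now {D}.
None of the earlier sets intersect F, but {D} does.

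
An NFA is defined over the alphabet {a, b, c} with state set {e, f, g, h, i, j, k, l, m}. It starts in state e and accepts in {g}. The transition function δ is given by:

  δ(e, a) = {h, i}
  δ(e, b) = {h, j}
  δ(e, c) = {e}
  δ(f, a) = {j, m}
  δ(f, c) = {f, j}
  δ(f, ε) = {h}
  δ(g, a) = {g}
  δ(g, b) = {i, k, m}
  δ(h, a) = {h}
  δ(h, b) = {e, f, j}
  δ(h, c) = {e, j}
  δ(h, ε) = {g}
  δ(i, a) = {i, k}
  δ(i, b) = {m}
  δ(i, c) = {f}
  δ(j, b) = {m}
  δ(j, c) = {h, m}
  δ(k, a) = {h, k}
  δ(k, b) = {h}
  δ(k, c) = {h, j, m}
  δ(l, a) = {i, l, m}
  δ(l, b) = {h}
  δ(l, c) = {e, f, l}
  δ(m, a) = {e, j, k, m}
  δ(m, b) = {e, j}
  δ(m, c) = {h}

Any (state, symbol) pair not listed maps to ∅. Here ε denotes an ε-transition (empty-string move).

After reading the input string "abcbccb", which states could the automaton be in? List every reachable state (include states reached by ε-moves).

{e, f, g, h, i, j, k, m}

Start in {e}.
Read 'a': e→{h, i}; union {h, i}; ε-closure = {g, h, i}.
Read 'b': g→{i, k, m}, h→{e, f, j}, i→{m}; union {e, f, i, j, k, m}; ε-closure = {e, f, g, h, i, j, k, m}.
Read 'c': e→{e}, f→{f, j}, g→∅, h→{e, j}, i→{f}, j→{h, m}, k→{h, j, m}, m→{h}; union {e, f, h, j, m}; ε-closure = {e, f, g, h, j, m}.
Read 'b': e→{h, j}, f→∅, g→{i, k, m}, h→{e, f, j}, j→{m}, m→{e, j}; union {e, f, h, i, j, k, m}; ε-closure = {e, f, g, h, i, j, k, m}.
Read 'c': e→{e}, f→{f, j}, g→∅, h→{e, j}, i→{f}, j→{h, m}, k→{h, j, m}, m→{h}; union {e, f, h, j, m}; ε-closure = {e, f, g, h, j, m}.
Read 'c': e→{e}, f→{f, j}, g→∅, h→{e, j}, j→{h, m}, m→{h}; union {e, f, h, j, m}; ε-closure = {e, f, g, h, j, m}.
Read 'b': e→{h, j}, f→∅, g→{i, k, m}, h→{e, f, j}, j→{m}, m→{e, j}; union {e, f, h, i, j, k, m}; ε-closure = {e, f, g, h, i, j, k, m}.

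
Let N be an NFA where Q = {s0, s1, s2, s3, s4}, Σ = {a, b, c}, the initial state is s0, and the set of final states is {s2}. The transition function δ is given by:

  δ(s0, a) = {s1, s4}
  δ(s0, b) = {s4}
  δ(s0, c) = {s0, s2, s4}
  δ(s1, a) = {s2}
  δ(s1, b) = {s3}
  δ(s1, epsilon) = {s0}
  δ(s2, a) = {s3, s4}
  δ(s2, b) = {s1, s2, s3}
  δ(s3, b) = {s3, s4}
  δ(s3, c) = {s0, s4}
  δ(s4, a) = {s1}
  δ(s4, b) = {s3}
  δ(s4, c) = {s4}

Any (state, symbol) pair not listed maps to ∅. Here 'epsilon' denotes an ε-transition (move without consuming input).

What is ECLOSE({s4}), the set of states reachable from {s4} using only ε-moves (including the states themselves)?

Begin with {s4}.
No ε-moves leave this set, so the closure equals the set itself.

{s4}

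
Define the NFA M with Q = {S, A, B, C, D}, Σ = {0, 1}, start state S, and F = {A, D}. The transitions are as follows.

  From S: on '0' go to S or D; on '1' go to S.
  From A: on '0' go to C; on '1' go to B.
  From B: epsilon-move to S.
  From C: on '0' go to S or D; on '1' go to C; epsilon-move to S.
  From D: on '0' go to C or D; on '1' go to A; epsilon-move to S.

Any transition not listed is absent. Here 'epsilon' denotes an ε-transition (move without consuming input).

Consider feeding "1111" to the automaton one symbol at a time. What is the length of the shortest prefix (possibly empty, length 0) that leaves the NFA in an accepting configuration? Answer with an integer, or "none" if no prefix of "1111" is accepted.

none

Start in {S}.
Read '1': S→{S}; now {S}.
Read '1': S→{S}; now {S}.
Read '1': S→{S}; now {S}.
Read '1': S→{S}; now {S}.
No reachable set along the way intersects F.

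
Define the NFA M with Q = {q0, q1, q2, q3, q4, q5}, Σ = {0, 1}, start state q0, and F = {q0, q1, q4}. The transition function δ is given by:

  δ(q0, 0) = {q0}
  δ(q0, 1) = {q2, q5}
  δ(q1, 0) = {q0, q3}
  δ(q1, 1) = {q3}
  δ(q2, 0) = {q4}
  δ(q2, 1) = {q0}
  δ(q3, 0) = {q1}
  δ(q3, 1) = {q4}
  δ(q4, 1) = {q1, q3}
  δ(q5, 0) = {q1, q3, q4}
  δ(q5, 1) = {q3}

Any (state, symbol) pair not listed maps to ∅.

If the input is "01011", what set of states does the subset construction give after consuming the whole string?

Start in {q0}.
Read '0': {q0} → {q0}.
Read '1': {q0} → {q2, q5}.
Read '0': {q2, q5} → {q1, q3, q4}.
Read '1': {q1, q3, q4} → {q1, q3, q4}.
Read '1': {q1, q3, q4} → {q1, q3, q4}.

{q1, q3, q4}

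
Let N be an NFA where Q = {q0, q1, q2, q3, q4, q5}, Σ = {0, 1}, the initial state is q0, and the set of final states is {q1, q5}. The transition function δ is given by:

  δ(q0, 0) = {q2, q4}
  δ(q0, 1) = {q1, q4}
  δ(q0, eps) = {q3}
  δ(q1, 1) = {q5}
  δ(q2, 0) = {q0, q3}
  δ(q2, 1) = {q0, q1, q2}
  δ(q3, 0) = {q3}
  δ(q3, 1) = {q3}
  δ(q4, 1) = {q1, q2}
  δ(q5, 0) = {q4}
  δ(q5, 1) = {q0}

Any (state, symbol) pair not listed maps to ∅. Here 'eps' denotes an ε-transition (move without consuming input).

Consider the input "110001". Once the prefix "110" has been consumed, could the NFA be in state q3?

Start: ε-closure({q0}) = {q0, q3}.
Read '1': q0→{q1, q4}, q3→{q3}; now {q1, q3, q4}.
Read '1': q1→{q5}, q3→{q3}, q4→{q1, q2}; now {q1, q2, q3, q5}.
Read '0': q1→∅, q2→{q0, q3}, q3→{q3}, q5→{q4}; now {q0, q3, q4}.
State q3 is in {q0, q3, q4}.

Yes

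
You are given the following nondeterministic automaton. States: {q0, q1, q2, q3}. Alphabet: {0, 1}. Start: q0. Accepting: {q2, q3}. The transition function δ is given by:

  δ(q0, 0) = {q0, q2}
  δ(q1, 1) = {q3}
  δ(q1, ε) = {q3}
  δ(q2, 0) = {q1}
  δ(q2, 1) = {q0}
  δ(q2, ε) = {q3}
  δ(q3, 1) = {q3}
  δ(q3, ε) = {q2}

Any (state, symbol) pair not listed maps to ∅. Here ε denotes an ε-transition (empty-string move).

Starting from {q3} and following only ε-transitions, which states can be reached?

{q2, q3}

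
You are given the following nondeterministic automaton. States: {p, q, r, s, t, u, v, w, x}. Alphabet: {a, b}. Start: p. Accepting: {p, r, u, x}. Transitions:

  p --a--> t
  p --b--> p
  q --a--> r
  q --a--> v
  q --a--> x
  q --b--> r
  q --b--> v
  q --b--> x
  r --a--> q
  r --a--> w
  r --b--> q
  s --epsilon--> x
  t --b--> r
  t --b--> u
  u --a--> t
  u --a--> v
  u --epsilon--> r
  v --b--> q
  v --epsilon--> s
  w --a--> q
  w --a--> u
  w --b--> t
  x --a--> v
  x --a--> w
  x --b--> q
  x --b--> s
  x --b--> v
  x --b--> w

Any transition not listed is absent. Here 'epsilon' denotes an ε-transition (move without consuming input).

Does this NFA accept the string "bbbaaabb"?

Start in {p}.
Read 'b': p→{p}; now {p}.
Read 'b': p→{p}; now {p}.
Read 'b': p→{p}; now {p}.
Read 'a': p→{t}; now {t}.
Read 'a': t→∅; now ∅.
The set is empty and remains empty for the remaining 3 symbols.
The final set ∅ contains no accepting state.

No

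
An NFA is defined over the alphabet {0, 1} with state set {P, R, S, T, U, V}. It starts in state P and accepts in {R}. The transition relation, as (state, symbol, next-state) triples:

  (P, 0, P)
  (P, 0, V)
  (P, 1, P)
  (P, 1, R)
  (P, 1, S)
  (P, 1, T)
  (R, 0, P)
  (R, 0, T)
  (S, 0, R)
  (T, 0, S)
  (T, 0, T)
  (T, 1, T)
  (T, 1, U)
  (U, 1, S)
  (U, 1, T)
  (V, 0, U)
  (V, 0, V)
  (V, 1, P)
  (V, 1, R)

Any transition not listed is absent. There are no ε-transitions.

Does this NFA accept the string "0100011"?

Yes

Start in {P}.
Read '0': {P} → {P, V}.
Read '1': {P, V} → {P, R, S, T}.
Read '0': {P, R, S, T} → {P, R, S, T, V}.
Read '0': {P, R, S, T, V} → {P, R, S, T, U, V}.
Read '0': {P, R, S, T, U, V} → {P, R, S, T, U, V}.
Read '1': {P, R, S, T, U, V} → {P, R, S, T, U}.
Read '1': {P, R, S, T, U} → {P, R, S, T, U}.
The final set {P, R, S, T, U} contains the accepting state R.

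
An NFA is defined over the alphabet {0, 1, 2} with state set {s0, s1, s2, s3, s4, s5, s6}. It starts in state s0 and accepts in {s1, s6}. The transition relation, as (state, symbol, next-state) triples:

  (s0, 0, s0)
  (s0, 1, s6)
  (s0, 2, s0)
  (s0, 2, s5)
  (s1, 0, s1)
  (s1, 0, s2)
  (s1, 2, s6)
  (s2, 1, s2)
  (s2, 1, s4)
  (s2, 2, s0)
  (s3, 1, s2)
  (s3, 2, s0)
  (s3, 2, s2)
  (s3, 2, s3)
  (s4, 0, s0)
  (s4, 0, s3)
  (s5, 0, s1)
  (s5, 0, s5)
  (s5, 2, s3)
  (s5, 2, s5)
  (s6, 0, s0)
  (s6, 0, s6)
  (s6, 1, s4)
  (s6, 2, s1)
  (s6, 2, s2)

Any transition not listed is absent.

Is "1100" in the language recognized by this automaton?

No

Start in {s0}.
Read '1': {s0} → {s6}.
Read '1': {s6} → {s4}.
Read '0': {s4} → {s0, s3}.
Read '0': {s0, s3} → {s0}.
The final set {s0} contains no accepting state.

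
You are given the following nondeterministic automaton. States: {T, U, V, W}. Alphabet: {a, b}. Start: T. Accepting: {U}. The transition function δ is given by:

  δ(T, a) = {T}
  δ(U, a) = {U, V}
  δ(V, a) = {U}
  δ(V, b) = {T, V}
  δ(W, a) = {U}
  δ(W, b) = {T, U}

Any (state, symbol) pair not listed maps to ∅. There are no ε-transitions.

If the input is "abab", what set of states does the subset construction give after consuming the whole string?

Start in {T}.
Read 'a': {T} → {T}.
Read 'b': {T} → ∅.
The set is empty and remains empty for the remaining 2 symbols.

∅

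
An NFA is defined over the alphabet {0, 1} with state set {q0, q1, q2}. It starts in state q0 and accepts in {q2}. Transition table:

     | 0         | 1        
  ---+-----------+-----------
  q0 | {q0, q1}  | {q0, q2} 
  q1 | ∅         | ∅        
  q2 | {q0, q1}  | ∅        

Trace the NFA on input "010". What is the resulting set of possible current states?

Start in {q0}.
Read '0': q0→{q0, q1}; now {q0, q1}.
Read '1': q0→{q0, q2}, q1→∅; now {q0, q2}.
Read '0': q0→{q0, q1}, q2→{q0, q1}; now {q0, q1}.

{q0, q1}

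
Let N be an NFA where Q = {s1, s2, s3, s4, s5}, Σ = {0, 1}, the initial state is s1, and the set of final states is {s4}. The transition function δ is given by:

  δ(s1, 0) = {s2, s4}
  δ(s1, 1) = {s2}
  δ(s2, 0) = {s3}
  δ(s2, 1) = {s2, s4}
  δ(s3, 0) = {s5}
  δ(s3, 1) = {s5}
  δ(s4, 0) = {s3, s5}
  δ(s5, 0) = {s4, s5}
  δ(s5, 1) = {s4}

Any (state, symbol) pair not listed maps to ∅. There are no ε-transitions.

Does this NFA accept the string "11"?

Yes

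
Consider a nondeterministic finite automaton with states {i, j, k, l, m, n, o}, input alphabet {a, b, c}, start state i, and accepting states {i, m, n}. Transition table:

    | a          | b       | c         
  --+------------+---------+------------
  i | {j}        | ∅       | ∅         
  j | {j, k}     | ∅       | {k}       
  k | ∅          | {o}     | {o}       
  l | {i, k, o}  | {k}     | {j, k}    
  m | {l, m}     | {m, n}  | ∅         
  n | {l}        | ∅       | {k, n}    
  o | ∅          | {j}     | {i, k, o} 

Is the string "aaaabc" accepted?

Yes

Start in {i}.
Read 'a': {i} → {j}.
Read 'a': {j} → {j, k}.
Read 'a': {j, k} → {j, k}.
Read 'a': {j, k} → {j, k}.
Read 'b': {j, k} → {o}.
Read 'c': {o} → {i, k, o}.
The final set {i, k, o} contains the accepting state i.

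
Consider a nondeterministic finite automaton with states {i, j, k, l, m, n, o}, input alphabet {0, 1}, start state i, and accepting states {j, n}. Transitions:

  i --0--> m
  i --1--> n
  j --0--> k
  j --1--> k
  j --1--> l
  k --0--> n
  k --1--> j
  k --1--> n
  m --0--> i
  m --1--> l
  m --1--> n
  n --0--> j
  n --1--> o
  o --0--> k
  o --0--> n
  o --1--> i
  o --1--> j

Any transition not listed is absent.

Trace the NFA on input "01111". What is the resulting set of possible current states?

Start in {i}.
Read '0': {i} → {m}.
Read '1': {m} → {l, n}.
Read '1': {l, n} → {o}.
Read '1': {o} → {i, j}.
Read '1': {i, j} → {k, l, n}.

{k, l, n}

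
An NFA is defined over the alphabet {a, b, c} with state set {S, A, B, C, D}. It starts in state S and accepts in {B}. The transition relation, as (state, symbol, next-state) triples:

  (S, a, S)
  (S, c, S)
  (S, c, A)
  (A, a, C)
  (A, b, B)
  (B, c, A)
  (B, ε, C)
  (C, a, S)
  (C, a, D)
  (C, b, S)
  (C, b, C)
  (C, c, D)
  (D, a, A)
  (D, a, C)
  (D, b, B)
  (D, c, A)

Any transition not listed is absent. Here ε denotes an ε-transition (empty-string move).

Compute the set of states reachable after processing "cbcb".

Start in {S}.
Read 'c': S→{S, A}; now {S, A}.
Read 'b': S→∅, A→{B}; union {B}; ε-closure = {B, C}.
Read 'c': B→{A}, C→{D}; now {A, D}.
Read 'b': A→{B}, D→{B}; union {B}; ε-closure = {B, C}.

{B, C}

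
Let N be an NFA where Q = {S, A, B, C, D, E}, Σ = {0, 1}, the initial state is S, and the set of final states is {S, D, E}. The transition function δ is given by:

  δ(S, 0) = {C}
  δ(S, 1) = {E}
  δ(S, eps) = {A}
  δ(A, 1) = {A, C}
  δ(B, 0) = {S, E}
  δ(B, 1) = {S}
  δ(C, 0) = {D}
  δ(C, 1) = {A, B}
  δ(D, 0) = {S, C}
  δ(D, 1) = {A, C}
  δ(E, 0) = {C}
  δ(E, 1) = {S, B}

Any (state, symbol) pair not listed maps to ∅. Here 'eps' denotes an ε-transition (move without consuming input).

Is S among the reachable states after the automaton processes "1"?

Start: ε-closure({S}) = {S, A}.
Read '1': {S, A} → {A, C, E}.
State S is not in {A, C, E}.

No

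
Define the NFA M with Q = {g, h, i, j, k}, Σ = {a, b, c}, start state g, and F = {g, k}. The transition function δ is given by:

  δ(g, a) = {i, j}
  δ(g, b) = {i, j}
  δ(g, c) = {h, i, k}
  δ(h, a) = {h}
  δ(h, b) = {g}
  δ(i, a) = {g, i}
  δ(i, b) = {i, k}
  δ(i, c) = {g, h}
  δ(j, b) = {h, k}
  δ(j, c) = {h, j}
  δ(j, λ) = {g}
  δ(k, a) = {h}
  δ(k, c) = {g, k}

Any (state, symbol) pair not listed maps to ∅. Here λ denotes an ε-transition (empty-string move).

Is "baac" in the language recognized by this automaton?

Start in {g}.
Read 'b': {g} → {g, i, j}.
Read 'a': {g, i, j} → {g, i, j}.
Read 'a': {g, i, j} → {g, i, j}.
Read 'c': {g, i, j} → {g, h, i, j, k}.
The final set {g, h, i, j, k} contains the accepting states g, k.

Yes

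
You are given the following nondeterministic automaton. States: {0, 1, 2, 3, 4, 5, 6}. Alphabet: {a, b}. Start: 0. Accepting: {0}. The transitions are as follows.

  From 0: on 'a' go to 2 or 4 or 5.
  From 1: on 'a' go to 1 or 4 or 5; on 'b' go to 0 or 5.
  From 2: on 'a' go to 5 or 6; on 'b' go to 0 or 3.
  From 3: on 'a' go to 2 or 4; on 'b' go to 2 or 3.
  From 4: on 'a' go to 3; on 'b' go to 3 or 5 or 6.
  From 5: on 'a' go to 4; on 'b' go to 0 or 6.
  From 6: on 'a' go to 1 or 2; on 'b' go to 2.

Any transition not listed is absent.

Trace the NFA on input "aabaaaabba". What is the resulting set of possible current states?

Start in {0}.
Read 'a': 0→{2, 4, 5}; now {2, 4, 5}.
Read 'a': 2→{5, 6}, 4→{3}, 5→{4}; now {3, 4, 5, 6}.
Read 'b': 3→{2, 3}, 4→{3, 5, 6}, 5→{0, 6}, 6→{2}; now {0, 2, 3, 5, 6}.
Read 'a': 0→{2, 4, 5}, 2→{5, 6}, 3→{2, 4}, 5→{4}, 6→{1, 2}; now {1, 2, 4, 5, 6}.
Read 'a': 1→{1, 4, 5}, 2→{5, 6}, 4→{3}, 5→{4}, 6→{1, 2}; now {1, 2, 3, 4, 5, 6}.
Read 'a': 1→{1, 4, 5}, 2→{5, 6}, 3→{2, 4}, 4→{3}, 5→{4}, 6→{1, 2}; now {1, 2, 3, 4, 5, 6}.
Read 'a': 1→{1, 4, 5}, 2→{5, 6}, 3→{2, 4}, 4→{3}, 5→{4}, 6→{1, 2}; now {1, 2, 3, 4, 5, 6}.
Read 'b': 1→{0, 5}, 2→{0, 3}, 3→{2, 3}, 4→{3, 5, 6}, 5→{0, 6}, 6→{2}; now {0, 2, 3, 5, 6}.
Read 'b': 0→∅, 2→{0, 3}, 3→{2, 3}, 5→{0, 6}, 6→{2}; now {0, 2, 3, 6}.
Read 'a': 0→{2, 4, 5}, 2→{5, 6}, 3→{2, 4}, 6→{1, 2}; now {1, 2, 4, 5, 6}.

{1, 2, 4, 5, 6}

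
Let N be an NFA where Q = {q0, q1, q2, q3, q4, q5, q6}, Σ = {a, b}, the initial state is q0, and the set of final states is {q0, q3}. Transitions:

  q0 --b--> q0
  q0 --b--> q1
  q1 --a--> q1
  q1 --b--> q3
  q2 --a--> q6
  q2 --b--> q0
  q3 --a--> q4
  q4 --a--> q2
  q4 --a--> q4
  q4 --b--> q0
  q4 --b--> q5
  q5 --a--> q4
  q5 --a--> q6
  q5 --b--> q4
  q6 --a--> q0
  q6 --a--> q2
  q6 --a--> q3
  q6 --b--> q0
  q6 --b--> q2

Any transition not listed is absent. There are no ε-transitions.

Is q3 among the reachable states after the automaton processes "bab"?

Yes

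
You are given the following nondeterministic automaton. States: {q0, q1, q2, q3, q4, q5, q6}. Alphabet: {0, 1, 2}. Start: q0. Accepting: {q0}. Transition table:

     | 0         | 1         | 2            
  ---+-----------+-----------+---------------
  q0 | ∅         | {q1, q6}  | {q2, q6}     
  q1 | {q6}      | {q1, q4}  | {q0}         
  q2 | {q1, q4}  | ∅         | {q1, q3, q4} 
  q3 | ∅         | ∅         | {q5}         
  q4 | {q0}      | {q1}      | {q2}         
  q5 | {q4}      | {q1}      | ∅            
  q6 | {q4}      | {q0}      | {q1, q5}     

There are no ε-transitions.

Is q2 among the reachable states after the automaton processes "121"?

No

Start in {q0}.
Read '1': {q0} → {q1, q6}.
Read '2': {q1, q6} → {q0, q1, q5}.
Read '1': {q0, q1, q5} → {q1, q4, q6}.
State q2 is not in {q1, q4, q6}.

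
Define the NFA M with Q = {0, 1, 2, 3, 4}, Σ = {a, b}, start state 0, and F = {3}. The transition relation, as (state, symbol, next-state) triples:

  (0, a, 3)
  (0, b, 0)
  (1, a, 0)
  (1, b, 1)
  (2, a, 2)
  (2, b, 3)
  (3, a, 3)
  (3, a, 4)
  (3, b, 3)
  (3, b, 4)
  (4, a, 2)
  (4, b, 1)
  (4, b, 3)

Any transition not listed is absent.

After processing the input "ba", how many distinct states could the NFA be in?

1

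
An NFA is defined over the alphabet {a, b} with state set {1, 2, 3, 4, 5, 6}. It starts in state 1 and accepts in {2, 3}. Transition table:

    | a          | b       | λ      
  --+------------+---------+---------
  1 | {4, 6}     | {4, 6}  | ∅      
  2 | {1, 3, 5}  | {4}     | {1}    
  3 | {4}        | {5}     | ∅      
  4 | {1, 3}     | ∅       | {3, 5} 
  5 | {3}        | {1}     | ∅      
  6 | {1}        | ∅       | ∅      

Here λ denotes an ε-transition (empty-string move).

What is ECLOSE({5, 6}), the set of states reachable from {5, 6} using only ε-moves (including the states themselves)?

Begin with {5, 6}.
No ε-moves leave this set, so the closure equals the set itself.

{5, 6}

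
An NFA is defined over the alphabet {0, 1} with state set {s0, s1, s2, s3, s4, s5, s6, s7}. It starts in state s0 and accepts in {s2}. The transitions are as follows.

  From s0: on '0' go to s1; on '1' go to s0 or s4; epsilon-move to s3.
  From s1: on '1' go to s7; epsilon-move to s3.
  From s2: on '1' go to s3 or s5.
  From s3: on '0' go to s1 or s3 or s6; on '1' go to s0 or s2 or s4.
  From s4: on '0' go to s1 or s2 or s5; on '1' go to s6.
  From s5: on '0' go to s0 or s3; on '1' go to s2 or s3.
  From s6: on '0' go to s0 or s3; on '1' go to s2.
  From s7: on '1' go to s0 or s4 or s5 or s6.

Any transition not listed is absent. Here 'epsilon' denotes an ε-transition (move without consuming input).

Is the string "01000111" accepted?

Yes

Start: ε-closure({s0}) = {s0, s3}.
Read '0': s0→{s1}, s3→{s1, s3, s6}; now {s1, s3, s6}.
Read '1': s1→{s7}, s3→{s0, s2, s4}, s6→{s2}; union {s0, s2, s4, s7}; ε-closure = {s0, s2, s3, s4, s7}.
Read '0': s0→{s1}, s2→∅, s3→{s1, s3, s6}, s4→{s1, s2, s5}, s7→∅; now {s1, s2, s3, s5, s6}.
Read '0': s1→∅, s2→∅, s3→{s1, s3, s6}, s5→{s0, s3}, s6→{s0, s3}; now {s0, s1, s3, s6}.
Read '0': s0→{s1}, s1→∅, s3→{s1, s3, s6}, s6→{s0, s3}; now {s0, s1, s3, s6}.
Read '1': s0→{s0, s4}, s1→{s7}, s3→{s0, s2, s4}, s6→{s2}; union {s0, s2, s4, s7}; ε-closure = {s0, s2, s3, s4, s7}.
Read '1': s0→{s0, s4}, s2→{s3, s5}, s3→{s0, s2, s4}, s4→{s6}, s7→{s0, s4, s5, s6}; now {s0, s2, s3, s4, s5, s6}.
Read '1': s0→{s0, s4}, s2→{s3, s5}, s3→{s0, s2, s4}, s4→{s6}, s5→{s2, s3}, s6→{s2}; now {s0, s2, s3, s4, s5, s6}.
The final set {s0, s2, s3, s4, s5, s6} contains the accepting state s2.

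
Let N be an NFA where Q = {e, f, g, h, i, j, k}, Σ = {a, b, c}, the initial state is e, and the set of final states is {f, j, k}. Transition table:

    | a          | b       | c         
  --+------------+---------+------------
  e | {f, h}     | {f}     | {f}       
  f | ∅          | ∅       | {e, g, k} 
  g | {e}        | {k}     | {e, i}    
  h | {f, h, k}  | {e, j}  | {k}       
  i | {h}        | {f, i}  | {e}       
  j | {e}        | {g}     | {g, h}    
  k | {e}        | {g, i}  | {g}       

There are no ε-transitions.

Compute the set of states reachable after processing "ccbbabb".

Start in {e}.
Read 'c': e→{f}; now {f}.
Read 'c': f→{e, g, k}; now {e, g, k}.
Read 'b': e→{f}, g→{k}, k→{g, i}; now {f, g, i, k}.
Read 'b': f→∅, g→{k}, i→{f, i}, k→{g, i}; now {f, g, i, k}.
Read 'a': f→∅, g→{e}, i→{h}, k→{e}; now {e, h}.
Read 'b': e→{f}, h→{e, j}; now {e, f, j}.
Read 'b': e→{f}, f→∅, j→{g}; now {f, g}.

{f, g}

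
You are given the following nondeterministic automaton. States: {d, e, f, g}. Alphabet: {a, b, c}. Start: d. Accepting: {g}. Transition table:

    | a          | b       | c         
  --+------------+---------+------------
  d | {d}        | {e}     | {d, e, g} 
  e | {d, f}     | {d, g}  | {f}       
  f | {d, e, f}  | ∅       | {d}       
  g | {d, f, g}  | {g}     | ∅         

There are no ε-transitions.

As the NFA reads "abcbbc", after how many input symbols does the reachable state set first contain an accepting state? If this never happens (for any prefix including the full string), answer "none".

Start in {d}.
Read 'a': {d} → {d}.
Read 'b': {d} → {e}.
Read 'c': {e} → {f}.
Read 'b': {f} → ∅.
The set is empty and remains empty for the remaining 2 symbols.
No reachable set along the way intersects F.

none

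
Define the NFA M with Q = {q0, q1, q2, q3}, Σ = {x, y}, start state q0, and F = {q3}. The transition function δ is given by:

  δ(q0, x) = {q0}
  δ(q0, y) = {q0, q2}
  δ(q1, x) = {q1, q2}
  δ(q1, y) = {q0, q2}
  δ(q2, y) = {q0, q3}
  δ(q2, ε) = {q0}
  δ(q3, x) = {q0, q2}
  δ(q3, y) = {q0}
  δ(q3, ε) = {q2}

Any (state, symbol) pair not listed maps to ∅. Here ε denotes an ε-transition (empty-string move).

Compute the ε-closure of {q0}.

{q0}

Begin with {q0}.
No ε-moves leave this set, so the closure equals the set itself.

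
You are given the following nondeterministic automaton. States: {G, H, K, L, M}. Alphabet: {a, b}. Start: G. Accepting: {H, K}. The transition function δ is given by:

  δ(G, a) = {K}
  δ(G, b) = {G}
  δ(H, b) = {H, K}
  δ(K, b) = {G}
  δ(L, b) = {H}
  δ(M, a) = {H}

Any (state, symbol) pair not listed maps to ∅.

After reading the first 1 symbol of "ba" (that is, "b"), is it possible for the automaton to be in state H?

Start in {G}.
Read 'b': G→{G}; now {G}.
State H is not in {G}.

No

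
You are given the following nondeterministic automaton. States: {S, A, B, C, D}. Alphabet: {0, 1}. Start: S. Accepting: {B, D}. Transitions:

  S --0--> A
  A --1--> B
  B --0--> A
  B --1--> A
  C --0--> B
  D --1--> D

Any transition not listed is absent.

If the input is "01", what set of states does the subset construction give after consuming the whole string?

{B}

Start in {S}.
Read '0': {S} → {A}.
Read '1': {A} → {B}.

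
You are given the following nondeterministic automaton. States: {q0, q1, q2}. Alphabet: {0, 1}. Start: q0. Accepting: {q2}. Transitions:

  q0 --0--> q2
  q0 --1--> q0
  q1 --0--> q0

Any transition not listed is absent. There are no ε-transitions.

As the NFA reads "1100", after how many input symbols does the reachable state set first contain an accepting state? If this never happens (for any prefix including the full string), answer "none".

Start in {q0}.
Read '1': q0→{q0}; now {q0}.
Read '1': q0→{q0}; now {q0}.
Read '0': q0→{q2}; now {q2}.
None of the earlier sets intersect F, but {q2} does.

3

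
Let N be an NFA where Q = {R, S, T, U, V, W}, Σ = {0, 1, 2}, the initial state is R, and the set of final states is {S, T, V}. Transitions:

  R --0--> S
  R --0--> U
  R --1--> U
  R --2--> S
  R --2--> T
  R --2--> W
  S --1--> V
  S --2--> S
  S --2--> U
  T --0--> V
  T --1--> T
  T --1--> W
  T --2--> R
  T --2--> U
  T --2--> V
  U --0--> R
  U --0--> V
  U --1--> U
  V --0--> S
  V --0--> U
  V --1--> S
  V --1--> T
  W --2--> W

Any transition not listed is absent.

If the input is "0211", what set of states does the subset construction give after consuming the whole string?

{S, T, U}

Start in {R}.
Read '0': R→{S, U}; now {S, U}.
Read '2': S→{S, U}, U→∅; now {S, U}.
Read '1': S→{V}, U→{U}; now {U, V}.
Read '1': U→{U}, V→{S, T}; now {S, T, U}.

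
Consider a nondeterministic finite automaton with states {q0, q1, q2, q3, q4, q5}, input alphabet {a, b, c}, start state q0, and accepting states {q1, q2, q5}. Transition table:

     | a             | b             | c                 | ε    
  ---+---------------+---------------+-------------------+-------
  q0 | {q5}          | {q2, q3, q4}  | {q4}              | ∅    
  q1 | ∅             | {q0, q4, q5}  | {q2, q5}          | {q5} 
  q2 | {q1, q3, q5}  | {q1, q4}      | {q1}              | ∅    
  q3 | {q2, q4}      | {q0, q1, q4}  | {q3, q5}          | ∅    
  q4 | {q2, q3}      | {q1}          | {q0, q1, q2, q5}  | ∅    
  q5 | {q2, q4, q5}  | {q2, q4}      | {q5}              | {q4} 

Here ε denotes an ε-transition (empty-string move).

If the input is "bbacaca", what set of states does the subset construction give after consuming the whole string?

Start in {q0}.
Read 'b': {q0} → {q2, q3, q4}.
Read 'b': {q2, q3, q4} → {q0, q1, q4, q5}.
Read 'a': {q0, q1, q4, q5} → {q2, q3, q4, q5}.
Read 'c': {q2, q3, q4, q5} → {q0, q1, q2, q3, q4, q5}.
Read 'a': {q0, q1, q2, q3, q4, q5} → {q1, q2, q3, q4, q5}.
Read 'c': {q1, q2, q3, q4, q5} → {q0, q1, q2, q3, q4, q5}.
Read 'a': {q0, q1, q2, q3, q4, q5} → {q1, q2, q3, q4, q5}.

{q1, q2, q3, q4, q5}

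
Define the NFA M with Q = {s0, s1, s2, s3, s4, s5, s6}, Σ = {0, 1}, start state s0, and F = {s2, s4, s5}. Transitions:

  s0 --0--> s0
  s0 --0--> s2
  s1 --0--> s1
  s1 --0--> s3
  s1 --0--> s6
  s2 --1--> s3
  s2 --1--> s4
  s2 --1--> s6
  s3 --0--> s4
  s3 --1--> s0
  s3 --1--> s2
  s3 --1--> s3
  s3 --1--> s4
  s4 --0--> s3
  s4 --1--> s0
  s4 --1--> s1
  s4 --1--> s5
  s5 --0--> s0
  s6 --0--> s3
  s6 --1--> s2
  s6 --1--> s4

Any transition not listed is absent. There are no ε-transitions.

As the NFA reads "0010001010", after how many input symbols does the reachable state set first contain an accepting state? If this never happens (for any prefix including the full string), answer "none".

Start in {s0}.
Read '0': {s0} → {s0, s2}.
None of the earlier sets intersect F, but {s0, s2} does.

1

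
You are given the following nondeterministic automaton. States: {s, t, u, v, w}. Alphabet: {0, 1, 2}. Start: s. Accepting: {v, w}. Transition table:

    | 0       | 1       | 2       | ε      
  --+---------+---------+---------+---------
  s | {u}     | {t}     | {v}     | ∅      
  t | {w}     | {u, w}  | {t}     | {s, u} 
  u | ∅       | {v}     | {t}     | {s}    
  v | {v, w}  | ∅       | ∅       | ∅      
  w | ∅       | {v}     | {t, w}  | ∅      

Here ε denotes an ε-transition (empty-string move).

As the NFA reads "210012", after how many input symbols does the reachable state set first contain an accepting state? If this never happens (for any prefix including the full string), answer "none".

1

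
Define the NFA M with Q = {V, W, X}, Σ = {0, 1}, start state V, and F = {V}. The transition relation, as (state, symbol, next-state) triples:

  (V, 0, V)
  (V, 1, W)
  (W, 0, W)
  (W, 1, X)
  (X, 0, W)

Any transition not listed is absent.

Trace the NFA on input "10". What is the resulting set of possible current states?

Start in {V}.
Read '1': {V} → {W}.
Read '0': {W} → {W}.

{W}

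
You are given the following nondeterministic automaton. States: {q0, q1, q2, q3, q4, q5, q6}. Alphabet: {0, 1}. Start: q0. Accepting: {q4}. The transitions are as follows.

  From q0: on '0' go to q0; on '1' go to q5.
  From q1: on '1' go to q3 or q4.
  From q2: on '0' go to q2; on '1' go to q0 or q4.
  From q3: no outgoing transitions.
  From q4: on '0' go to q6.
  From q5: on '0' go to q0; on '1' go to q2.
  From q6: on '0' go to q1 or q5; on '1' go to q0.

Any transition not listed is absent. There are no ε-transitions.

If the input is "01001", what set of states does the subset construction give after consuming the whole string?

{q5}

Start in {q0}.
Read '0': q0→{q0}; now {q0}.
Read '1': q0→{q5}; now {q5}.
Read '0': q5→{q0}; now {q0}.
Read '0': q0→{q0}; now {q0}.
Read '1': q0→{q5}; now {q5}.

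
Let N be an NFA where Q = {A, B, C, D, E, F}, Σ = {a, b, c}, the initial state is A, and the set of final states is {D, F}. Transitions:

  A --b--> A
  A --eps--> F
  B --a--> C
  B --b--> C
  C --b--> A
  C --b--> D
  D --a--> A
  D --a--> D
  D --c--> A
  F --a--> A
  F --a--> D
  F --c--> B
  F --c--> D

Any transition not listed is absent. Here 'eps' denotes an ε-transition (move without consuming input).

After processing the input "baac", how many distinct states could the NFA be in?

Start: ε-closure({A}) = {A, F}.
Read 'b': A→{A}, F→∅; union {A}; ε-closure = {A, F}.
Read 'a': A→∅, F→{A, D}; union {A, D}; ε-closure = {A, D, F}.
Read 'a': A→∅, D→{A, D}, F→{A, D}; union {A, D}; ε-closure = {A, D, F}.
Read 'c': A→∅, D→{A}, F→{B, D}; union {A, B, D}; ε-closure = {A, B, D, F}.
That set has 4 states.

4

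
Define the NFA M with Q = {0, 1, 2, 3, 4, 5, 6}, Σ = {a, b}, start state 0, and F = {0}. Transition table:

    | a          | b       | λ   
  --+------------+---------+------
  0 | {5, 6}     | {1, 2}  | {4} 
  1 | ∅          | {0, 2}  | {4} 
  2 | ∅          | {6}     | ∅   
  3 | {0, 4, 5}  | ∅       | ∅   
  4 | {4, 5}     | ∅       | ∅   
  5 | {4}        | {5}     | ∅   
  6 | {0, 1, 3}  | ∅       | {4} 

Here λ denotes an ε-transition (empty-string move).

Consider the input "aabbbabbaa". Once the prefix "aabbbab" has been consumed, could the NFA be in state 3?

No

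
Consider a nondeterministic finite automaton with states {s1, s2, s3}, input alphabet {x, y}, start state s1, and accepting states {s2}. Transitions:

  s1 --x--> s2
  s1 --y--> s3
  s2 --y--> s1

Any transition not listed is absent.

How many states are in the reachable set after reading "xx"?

Start in {s1}.
Read 'x': s1→{s2}; now {s2}.
Read 'x': s2→∅; now ∅.
That set has 0 states.

0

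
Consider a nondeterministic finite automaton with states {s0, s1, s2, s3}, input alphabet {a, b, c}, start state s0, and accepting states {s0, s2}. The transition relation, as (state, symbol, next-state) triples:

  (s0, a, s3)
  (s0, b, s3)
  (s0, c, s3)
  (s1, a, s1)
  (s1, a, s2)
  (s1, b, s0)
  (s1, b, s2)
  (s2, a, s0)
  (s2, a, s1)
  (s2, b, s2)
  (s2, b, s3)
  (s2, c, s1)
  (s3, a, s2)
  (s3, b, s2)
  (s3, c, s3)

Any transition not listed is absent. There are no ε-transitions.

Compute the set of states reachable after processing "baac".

Start in {s0}.
Read 'b': {s0} → {s3}.
Read 'a': {s3} → {s2}.
Read 'a': {s2} → {s0, s1}.
Read 'c': {s0, s1} → {s3}.

{s3}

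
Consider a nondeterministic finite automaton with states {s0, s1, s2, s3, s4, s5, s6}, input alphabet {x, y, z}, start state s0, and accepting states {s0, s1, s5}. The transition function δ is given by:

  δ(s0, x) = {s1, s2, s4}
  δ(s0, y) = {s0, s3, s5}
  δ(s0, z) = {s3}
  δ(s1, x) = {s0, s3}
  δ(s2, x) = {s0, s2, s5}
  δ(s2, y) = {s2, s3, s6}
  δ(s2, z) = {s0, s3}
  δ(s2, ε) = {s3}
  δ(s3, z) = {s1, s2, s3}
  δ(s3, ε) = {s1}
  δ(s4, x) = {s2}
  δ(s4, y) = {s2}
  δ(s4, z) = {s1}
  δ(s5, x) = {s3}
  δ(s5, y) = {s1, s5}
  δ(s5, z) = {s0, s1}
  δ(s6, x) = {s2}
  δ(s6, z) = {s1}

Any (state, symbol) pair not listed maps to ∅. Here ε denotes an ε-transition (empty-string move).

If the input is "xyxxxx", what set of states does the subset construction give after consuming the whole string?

Start in {s0}.
Read 'x': {s0} → {s1, s2, s3, s4}.
Read 'y': {s1, s2, s3, s4} → {s1, s2, s3, s6}.
Read 'x': {s1, s2, s3, s6} → {s0, s1, s2, s3, s5}.
Read 'x': {s0, s1, s2, s3, s5} → {s0, s1, s2, s3, s4, s5}.
Read 'x': {s0, s1, s2, s3, s4, s5} → {s0, s1, s2, s3, s4, s5}.
Read 'x': {s0, s1, s2, s3, s4, s5} → {s0, s1, s2, s3, s4, s5}.

{s0, s1, s2, s3, s4, s5}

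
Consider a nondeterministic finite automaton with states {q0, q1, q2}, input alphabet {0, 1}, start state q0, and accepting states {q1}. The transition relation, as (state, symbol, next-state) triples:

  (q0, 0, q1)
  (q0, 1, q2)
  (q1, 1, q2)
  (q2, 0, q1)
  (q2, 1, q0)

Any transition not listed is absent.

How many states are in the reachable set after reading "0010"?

Start in {q0}.
Read '0': q0→{q1}; now {q1}.
Read '0': q1→∅; now ∅.
The set is empty and remains empty for the remaining 2 symbols.
That set has 0 states.

0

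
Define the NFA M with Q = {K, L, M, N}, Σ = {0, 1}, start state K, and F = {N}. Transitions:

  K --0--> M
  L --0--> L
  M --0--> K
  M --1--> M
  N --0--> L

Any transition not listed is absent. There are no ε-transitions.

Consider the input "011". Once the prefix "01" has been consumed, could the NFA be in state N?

No

Start in {K}.
Read '0': {K} → {M}.
Read '1': {M} → {M}.
State N is not in {M}.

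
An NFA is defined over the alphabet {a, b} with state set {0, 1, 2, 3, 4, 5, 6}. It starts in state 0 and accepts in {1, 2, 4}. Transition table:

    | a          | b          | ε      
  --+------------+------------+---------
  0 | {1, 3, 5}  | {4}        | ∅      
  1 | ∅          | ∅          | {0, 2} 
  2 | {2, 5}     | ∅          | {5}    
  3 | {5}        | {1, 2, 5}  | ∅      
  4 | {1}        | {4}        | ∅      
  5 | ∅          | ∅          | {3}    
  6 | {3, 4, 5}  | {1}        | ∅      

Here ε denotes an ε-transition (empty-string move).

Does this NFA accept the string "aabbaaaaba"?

Yes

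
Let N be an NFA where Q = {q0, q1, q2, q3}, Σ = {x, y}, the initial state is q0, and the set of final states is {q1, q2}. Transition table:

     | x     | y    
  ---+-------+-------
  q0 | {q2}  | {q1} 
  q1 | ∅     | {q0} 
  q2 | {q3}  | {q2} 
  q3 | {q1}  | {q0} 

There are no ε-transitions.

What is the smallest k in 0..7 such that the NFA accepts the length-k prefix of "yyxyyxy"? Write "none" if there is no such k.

Start in {q0}.
Read 'y': q0→{q1}; now {q1}.
None of the earlier sets intersect F, but {q1} does.

1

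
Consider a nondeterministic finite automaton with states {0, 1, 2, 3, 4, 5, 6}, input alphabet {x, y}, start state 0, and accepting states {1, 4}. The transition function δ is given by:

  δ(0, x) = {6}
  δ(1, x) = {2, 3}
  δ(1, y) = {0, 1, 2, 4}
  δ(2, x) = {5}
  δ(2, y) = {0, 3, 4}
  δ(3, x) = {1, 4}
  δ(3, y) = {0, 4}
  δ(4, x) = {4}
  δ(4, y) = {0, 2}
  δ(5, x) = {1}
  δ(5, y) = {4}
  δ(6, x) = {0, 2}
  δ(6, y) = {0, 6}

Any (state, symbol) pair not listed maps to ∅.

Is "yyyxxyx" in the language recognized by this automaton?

No

Start in {0}.
Read 'y': 0→∅; now ∅.
The set is empty and remains empty for the remaining 6 symbols.
The final set ∅ contains no accepting state.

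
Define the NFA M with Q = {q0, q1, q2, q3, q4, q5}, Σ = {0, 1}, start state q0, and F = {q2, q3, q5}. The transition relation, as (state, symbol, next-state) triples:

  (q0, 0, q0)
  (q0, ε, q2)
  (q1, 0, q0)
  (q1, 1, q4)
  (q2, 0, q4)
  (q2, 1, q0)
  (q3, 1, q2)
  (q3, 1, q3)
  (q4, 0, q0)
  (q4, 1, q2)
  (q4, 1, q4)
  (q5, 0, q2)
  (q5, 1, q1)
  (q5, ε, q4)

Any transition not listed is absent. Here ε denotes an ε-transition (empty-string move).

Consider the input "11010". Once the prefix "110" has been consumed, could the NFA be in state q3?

No

Start: ε-closure({q0}) = {q0, q2}.
Read '1': {q0, q2} → {q0, q2}.
Read '1': {q0, q2} → {q0, q2}.
Read '0': {q0, q2} → {q0, q2, q4}.
State q3 is not in {q0, q2, q4}.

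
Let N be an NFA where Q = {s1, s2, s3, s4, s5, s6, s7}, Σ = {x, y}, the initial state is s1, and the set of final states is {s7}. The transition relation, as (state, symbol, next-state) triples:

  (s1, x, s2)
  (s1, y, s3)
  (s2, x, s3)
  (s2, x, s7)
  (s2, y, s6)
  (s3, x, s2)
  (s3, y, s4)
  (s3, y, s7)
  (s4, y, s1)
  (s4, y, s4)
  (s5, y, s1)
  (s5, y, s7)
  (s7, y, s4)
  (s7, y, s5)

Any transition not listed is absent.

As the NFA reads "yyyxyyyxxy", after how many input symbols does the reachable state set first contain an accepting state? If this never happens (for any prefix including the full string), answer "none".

2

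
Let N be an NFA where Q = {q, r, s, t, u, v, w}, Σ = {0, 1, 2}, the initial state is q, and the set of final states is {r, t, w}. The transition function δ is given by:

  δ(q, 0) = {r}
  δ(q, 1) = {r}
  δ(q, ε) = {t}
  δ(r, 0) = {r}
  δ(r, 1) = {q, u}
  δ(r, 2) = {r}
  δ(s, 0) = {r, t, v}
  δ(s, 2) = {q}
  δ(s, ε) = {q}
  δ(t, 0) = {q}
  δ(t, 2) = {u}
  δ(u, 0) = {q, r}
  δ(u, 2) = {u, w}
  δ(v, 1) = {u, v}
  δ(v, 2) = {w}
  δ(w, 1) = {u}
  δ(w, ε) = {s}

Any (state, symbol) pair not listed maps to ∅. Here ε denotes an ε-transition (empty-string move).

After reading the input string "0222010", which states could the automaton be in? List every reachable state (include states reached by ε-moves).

Start: ε-closure({q}) = {q, t}.
Read '0': {q, t} → {q, r, t}.
Read '2': {q, r, t} → {r, u}.
Read '2': {r, u} → {q, r, s, t, u, w}.
Read '2': {q, r, s, t, u, w} → {q, r, s, t, u, w}.
Read '0': {q, r, s, t, u, w} → {q, r, t, v}.
Read '1': {q, r, t, v} → {q, r, t, u, v}.
Read '0': {q, r, t, u, v} → {q, r, t}.

{q, r, t}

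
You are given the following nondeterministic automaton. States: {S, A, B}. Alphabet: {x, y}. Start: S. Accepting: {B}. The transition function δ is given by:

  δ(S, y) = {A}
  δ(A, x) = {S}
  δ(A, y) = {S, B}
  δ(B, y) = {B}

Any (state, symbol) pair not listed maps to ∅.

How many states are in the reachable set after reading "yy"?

Start in {S}.
Read 'y': {S} → {A}.
Read 'y': {A} → {S, B}.
That set has 2 states.

2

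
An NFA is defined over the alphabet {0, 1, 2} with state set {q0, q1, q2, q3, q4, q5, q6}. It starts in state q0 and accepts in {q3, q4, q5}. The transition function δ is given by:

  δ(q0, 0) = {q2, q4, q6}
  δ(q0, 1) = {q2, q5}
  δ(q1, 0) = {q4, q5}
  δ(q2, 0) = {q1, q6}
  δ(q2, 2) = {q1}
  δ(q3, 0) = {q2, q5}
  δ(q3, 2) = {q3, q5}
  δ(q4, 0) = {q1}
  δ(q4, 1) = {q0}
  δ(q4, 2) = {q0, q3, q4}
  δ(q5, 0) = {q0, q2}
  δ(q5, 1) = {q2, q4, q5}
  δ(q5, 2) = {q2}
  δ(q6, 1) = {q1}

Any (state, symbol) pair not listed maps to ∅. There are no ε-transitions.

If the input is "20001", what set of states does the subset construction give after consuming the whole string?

Start in {q0}.
Read '2': q0→∅; now ∅.
The set is empty and remains empty for the remaining 4 symbols.

∅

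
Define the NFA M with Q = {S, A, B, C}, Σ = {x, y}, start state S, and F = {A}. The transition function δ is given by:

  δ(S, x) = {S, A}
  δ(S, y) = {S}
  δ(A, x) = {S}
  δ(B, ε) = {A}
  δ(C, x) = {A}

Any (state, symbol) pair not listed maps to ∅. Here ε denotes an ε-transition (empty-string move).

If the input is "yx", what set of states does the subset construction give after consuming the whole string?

Start in {S}.
Read 'y': {S} → {S}.
Read 'x': {S} → {S, A}.

{S, A}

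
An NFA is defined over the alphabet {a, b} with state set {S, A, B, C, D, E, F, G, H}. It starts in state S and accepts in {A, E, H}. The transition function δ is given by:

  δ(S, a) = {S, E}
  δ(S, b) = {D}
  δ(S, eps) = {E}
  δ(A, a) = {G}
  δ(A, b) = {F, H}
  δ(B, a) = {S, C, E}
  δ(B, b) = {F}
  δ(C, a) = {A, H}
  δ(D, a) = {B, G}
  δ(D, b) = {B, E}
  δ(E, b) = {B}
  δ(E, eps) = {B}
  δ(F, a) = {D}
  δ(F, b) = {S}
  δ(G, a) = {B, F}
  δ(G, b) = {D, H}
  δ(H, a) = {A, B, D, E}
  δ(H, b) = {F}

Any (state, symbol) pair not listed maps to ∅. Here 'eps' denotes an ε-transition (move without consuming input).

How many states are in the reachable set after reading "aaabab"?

Start: ε-closure({S}) = {S, B, E}.
Read 'a': S→{S, E}, B→{S, C, E}, E→∅; union {S, C, E}; ε-closure = {S, B, C, E}.
Read 'a': S→{S, E}, B→{S, C, E}, C→{A, H}, E→∅; union {S, A, C, E, H}; ε-closure = {S, A, B, C, E, H}.
Read 'a': S→{S, E}, A→{G}, B→{S, C, E}, C→{A, H}, E→∅, H→{A, B, D, E}; now {S, A, B, C, D, E, G, H}.
Read 'b': S→{D}, A→{F, H}, B→{F}, C→∅, D→{B, E}, E→{B}, G→{D, H}, H→{F}; now {B, D, E, F, H}.
Read 'a': B→{S, C, E}, D→{B, G}, E→∅, F→{D}, H→{A, B, D, E}; now {S, A, B, C, D, E, G}.
Read 'b': S→{D}, A→{F, H}, B→{F}, C→∅, D→{B, E}, E→{B}, G→{D, H}; now {B, D, E, F, H}.
That set has 5 states.

5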